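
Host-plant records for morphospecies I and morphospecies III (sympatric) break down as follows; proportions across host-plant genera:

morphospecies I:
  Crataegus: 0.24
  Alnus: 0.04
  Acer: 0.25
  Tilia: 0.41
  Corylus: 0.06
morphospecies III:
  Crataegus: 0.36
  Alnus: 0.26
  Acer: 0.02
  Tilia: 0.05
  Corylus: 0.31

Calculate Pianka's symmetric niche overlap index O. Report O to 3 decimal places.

0.478

Σ p₁ᵢp₂ᵢ = 0.0864 + 0.0104 + 0.0050 + 0.0205 + 0.0186 = 0.1409
Σp_1ᵢ² = 0.24² + 0.04² + 0.25² + 0.41² + 0.06² = 0.0576 + 0.0016 + 0.0625 + 0.1681 + 0.0036 = 0.2934
Σp_2ᵢ² = 0.36² + 0.26² + 0.02² + 0.05² + 0.31² = 0.1296 + 0.0676 + 0.0004 + 0.0025 + 0.0961 = 0.2962
O = 0.1409 / √(0.2934 × 0.2962) = 0.1409 / 0.294797 = 0.47796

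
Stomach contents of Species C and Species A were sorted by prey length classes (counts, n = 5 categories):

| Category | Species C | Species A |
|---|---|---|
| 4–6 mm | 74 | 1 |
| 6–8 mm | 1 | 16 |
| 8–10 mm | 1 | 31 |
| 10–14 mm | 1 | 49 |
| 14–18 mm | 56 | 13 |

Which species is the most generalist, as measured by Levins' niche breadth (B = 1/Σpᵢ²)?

Species A

Proportions for Species C (n=133): 74/133=0.5564, 1/133=0.0075, 1/133=0.0075, 1/133=0.0075, 56/133=0.4211
Proportions for Species A (n=110): 1/110=0.0091, 16/110=0.1455, 31/110=0.2818, 49/110=0.4455, 13/110=0.1182
Σp_Cᵢ² = 0.5564² + 0.0075² + 0.0075² + 0.0075² + 0.4211² = 0.309581 + 0.000056 + 0.000056 + 0.000056 + 0.177325 = 0.487074
B_C = 1 / 0.487074 = 2.0531
Σp_Aᵢ² = 0.0091² + 0.1455² + 0.2818² + 0.4455² + 0.1182² = 0.000083 + 0.021170 + 0.079411 + 0.198470 + 0.013971 = 0.313105
B_A = 1 / 0.313105 = 3.1938
Highest B → broadest niche (most generalist): Species A (B = 3.19).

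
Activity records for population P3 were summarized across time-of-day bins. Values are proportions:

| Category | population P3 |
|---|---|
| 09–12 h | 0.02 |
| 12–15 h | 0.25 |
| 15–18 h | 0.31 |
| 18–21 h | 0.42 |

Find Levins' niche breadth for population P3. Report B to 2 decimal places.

Σpᵢ² = 0.02² + 0.25² + 0.31² + 0.42² = 0.0004 + 0.0625 + 0.0961 + 0.1764 = 0.3354
B = 1 / 0.3354 = 2.9815

2.98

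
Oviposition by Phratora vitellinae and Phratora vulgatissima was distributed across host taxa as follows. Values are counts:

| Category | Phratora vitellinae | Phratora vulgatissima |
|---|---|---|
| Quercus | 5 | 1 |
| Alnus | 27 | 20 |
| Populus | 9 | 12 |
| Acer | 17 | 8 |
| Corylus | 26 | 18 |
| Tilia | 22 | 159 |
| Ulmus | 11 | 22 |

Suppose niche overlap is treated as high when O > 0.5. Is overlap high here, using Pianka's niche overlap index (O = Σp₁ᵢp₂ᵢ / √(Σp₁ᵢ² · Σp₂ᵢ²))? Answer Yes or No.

Yes

Proportions for Phratora vitellinae (n=117): 5/117=0.0427, 27/117=0.2308, 9/117=0.0769, 17/117=0.1453, 26/117=0.2222, 22/117=0.1880, 11/117=0.0940
Proportions for Phratora vulgatissima (n=240): 1/240=0.0042, 20/240=0.0833, 12/240=0.0500, 8/240=0.0333, 18/240=0.0750, 159/240=0.6625, 22/240=0.0917
Σ p₁ᵢp₂ᵢ = 0.000179 + 0.019226 + 0.003845 + 0.004838 + 0.016665 + 0.124550 + 0.008620 = 0.177923
Σp_1ᵢ² = 0.0427² + 0.2308² + 0.0769² + 0.1453² + 0.2222² + 0.1880² + 0.0940² = 0.001823 + 0.053269 + 0.005914 + 0.021112 + 0.049373 + 0.035344 + 0.008836 = 0.175671
Σp_2ᵢ² = 0.0042² + 0.0833² + 0.0500² + 0.0333² + 0.0750² + 0.6625² + 0.0917² = 0.000018 + 0.006939 + 0.002500 + 0.001109 + 0.005625 + 0.438906 + 0.008409 = 0.463506
O = 0.177923 / √(0.175671 × 0.463506) = 0.177923 / 0.2853499 = 0.6235
O = 0.6235 > 0.5 → Yes.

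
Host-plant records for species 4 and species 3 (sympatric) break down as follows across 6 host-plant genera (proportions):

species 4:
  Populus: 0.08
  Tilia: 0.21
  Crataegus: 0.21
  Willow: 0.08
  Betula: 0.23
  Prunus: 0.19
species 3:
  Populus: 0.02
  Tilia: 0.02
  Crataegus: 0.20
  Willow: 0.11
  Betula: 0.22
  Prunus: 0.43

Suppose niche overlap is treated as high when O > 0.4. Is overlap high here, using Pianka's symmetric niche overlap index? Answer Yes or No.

Σ p₁ᵢp₂ᵢ = 0.0016 + 0.0042 + 0.0420 + 0.0088 + 0.0506 + 0.0817 = 0.1889
Σp_1ᵢ² = 0.08² + 0.21² + 0.21² + 0.08² + 0.23² + 0.19² = 0.0064 + 0.0441 + 0.0441 + 0.0064 + 0.0529 + 0.0361 = 0.1900
Σp_2ᵢ² = 0.02² + 0.02² + 0.20² + 0.11² + 0.22² + 0.43² = 0.0004 + 0.0004 + 0.0400 + 0.0121 + 0.0484 + 0.1849 = 0.2862
O = 0.1889 / √(0.1900 × 0.2862) = 0.1889 / 0.23319 = 0.8101
O = 0.8101 > 0.4 → Yes.

Yes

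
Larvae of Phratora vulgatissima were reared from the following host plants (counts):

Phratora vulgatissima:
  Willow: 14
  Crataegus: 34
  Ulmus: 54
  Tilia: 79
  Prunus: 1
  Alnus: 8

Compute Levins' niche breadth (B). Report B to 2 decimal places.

Proportions for Phratora vulgatissima (n=190): 14/190=0.0737, 34/190=0.1789, 54/190=0.2842, 79/190=0.4158, 1/190=0.0053, 8/190=0.0421
Σpᵢ² = 0.0737² + 0.1789² + 0.2842² + 0.4158² + 0.0053² + 0.0421² = 0.005432 + 0.032005 + 0.080770 + 0.172890 + 0.000028 + 0.001772 = 0.292897
B = 1 / 0.292897 = 3.4142

3.41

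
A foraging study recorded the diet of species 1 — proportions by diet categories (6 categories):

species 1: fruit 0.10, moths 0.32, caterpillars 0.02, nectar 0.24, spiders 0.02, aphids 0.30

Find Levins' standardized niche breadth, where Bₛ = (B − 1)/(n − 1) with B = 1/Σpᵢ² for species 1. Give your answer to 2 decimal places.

0.57

Σpᵢ² = 0.10² + 0.32² + 0.02² + 0.24² + 0.02² + 0.30² = 0.0100 + 0.1024 + 0.0004 + 0.0576 + 0.0004 + 0.0900 = 0.2608
B = 1 / 0.2608 = 3.8344
Bₛ = (B − 1)/(n − 1) = (3.8344 − 1)/(6 − 1) = 2.8344/5 = 0.5669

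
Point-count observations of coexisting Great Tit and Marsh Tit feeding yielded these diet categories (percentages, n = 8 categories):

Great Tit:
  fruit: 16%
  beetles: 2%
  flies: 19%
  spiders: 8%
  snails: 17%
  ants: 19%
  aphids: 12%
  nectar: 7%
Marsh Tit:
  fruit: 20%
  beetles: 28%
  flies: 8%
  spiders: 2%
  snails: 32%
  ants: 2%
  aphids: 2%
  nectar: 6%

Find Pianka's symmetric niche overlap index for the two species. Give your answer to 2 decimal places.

Convert percentages to proportions (divide by 100).
Σ p₁ᵢp₂ᵢ = 0.0320 + 0.0056 + 0.0152 + 0.0016 + 0.0544 + 0.0038 + 0.0024 + 0.0042 = 0.1192
Σp_1ᵢ² = 0.16² + 0.02² + 0.19² + 0.08² + 0.17² + 0.19² + 0.12² + 0.07² = 0.0256 + 0.0004 + 0.0361 + 0.0064 + 0.0289 + 0.0361 + 0.0144 + 0.0049 = 0.1528
Σp_2ᵢ² = 0.20² + 0.28² + 0.08² + 0.02² + 0.32² + 0.02² + 0.02² + 0.06² = 0.0400 + 0.0784 + 0.0064 + 0.0004 + 0.1024 + 0.0004 + 0.0004 + 0.0036 = 0.2320
O = 0.1192 / √(0.1528 × 0.2320) = 0.1192 / 0.18828 = 0.6331

0.63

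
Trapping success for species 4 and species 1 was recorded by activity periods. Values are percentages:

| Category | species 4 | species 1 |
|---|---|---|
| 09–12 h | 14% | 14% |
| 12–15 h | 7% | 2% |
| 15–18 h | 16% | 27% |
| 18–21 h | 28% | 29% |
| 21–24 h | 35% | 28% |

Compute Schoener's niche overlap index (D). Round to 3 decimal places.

0.880

Convert percentages to proportions (divide by 100).
Σ|p₁ᵢ − p₂ᵢ| = 0.00 + 0.05 + 0.11 + 0.01 + 0.07 = 0.24
D = 1 − ½ × 0.24 = 1 − 0.120 = 0.88000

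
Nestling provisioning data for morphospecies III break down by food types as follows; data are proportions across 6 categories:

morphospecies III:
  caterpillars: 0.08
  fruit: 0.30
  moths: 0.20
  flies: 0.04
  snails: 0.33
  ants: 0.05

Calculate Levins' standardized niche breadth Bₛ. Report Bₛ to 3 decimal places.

0.602

Σpᵢ² = 0.08² + 0.30² + 0.20² + 0.04² + 0.33² + 0.05² = 0.0064 + 0.0900 + 0.0400 + 0.0016 + 0.1089 + 0.0025 = 0.2494
B = 1 / 0.2494 = 4.00962
Bₛ = (B − 1)/(n − 1) = (4.00962 − 1)/(6 − 1) = 3.00962/5 = 0.60192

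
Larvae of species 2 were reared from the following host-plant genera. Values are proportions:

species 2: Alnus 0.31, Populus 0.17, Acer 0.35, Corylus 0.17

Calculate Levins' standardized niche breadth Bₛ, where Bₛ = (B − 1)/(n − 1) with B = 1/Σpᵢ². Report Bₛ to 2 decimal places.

0.87

Σpᵢ² = 0.31² + 0.17² + 0.35² + 0.17² = 0.0961 + 0.0289 + 0.1225 + 0.0289 = 0.2764
B = 1 / 0.2764 = 3.6179
Bₛ = (B − 1)/(n − 1) = (3.6179 − 1)/(4 − 1) = 2.6179/3 = 0.8726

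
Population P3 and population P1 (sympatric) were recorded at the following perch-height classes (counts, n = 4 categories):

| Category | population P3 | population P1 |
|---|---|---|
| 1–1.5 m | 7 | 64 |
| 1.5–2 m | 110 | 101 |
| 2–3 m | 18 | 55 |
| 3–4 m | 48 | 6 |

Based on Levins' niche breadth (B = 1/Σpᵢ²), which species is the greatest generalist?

Proportions for population P3 (n=183): 7/183=0.0383, 110/183=0.6011, 18/183=0.0984, 48/183=0.2623
Proportions for population P1 (n=226): 64/226=0.2832, 101/226=0.4469, 55/226=0.2434, 6/226=0.0265
Σp_P3ᵢ² = 0.0383² + 0.6011² + 0.0984² + 0.2623² = 0.001467 + 0.361321 + 0.009683 + 0.068801 = 0.441272
B_P3 = 1 / 0.441272 = 2.2662
Σp_P1ᵢ² = 0.2832² + 0.4469² + 0.2434² + 0.0265² = 0.080202 + 0.199720 + 0.059244 + 0.000702 = 0.339868
B_P1 = 1 / 0.339868 = 2.9423
Highest B → broadest niche (most generalist): population P1 (B = 2.94).

population P1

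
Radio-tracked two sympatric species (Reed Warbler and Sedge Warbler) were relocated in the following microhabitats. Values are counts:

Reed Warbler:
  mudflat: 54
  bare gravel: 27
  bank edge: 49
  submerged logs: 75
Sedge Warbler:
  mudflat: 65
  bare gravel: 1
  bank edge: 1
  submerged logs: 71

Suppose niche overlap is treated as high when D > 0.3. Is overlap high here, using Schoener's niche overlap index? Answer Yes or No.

Yes

Proportions for Reed Warbler (n=205): 54/205=0.2634, 27/205=0.1317, 49/205=0.2390, 75/205=0.3659
Proportions for Sedge Warbler (n=138): 65/138=0.4710, 1/138=0.0072, 1/138=0.0072, 71/138=0.5145
Σ|p₁ᵢ − p₂ᵢ| = 0.2076 + 0.1245 + 0.2318 + 0.1486 = 0.7125
D = 1 − ½ × 0.7125 = 1 − 0.35625 = 0.64375
D = 0.64375 > 0.3 → Yes.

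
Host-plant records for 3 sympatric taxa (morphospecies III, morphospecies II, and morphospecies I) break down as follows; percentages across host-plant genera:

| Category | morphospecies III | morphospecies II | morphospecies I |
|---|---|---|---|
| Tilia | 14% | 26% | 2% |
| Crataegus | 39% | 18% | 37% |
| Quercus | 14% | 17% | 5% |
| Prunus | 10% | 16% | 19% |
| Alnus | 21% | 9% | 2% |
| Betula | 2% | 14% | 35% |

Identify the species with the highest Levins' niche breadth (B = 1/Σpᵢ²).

morphospecies II

Convert percentages to proportions (divide by 100).
Σp_IIIᵢ² = 0.14² + 0.39² + 0.14² + 0.10² + 0.21² + 0.02² = 0.0196 + 0.1521 + 0.0196 + 0.0100 + 0.0441 + 0.0004 = 0.2458
B_III = 1 / 0.2458 = 4.0683
Σp_IIᵢ² = 0.26² + 0.18² + 0.17² + 0.16² + 0.09² + 0.14² = 0.0676 + 0.0324 + 0.0289 + 0.0256 + 0.0081 + 0.0196 = 0.1822
B_II = 1 / 0.1822 = 5.4885
Σp_Iᵢ² = 0.02² + 0.37² + 0.05² + 0.19² + 0.02² + 0.35² = 0.0004 + 0.1369 + 0.0025 + 0.0361 + 0.0004 + 0.1225 = 0.2988
B_I = 1 / 0.2988 = 3.3467
Highest B → broadest niche (most generalist): morphospecies II (B = 5.49).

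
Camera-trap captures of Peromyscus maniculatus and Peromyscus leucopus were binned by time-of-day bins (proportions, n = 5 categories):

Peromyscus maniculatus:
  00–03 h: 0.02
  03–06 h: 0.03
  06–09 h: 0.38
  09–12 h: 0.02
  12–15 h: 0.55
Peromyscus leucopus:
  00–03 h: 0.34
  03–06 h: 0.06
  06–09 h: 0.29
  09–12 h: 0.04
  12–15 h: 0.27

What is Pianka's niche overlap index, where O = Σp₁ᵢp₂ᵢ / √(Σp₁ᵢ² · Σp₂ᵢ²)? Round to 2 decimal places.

0.76

Σ p₁ᵢp₂ᵢ = 0.0068 + 0.0018 + 0.1102 + 0.0008 + 0.1485 = 0.2681
Σp_1ᵢ² = 0.02² + 0.03² + 0.38² + 0.02² + 0.55² = 0.0004 + 0.0009 + 0.1444 + 0.0004 + 0.3025 = 0.4486
Σp_2ᵢ² = 0.34² + 0.06² + 0.29² + 0.04² + 0.27² = 0.1156 + 0.0036 + 0.0841 + 0.0016 + 0.0729 = 0.2778
O = 0.2681 / √(0.4486 × 0.2778) = 0.2681 / 0.35302 = 0.7594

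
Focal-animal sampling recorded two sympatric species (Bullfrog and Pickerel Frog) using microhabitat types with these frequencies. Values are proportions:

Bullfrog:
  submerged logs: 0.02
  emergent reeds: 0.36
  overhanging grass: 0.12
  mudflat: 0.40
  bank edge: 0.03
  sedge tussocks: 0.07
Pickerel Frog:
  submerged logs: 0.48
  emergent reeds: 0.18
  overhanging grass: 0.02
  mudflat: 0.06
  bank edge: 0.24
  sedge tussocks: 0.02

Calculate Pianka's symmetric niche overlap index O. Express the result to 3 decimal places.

Σ p₁ᵢp₂ᵢ = 0.0096 + 0.0648 + 0.0024 + 0.0240 + 0.0072 + 0.0014 = 0.1094
Σp_1ᵢ² = 0.02² + 0.36² + 0.12² + 0.40² + 0.03² + 0.07² = 0.0004 + 0.1296 + 0.0144 + 0.1600 + 0.0009 + 0.0049 = 0.3102
Σp_2ᵢ² = 0.48² + 0.18² + 0.02² + 0.06² + 0.24² + 0.02² = 0.2304 + 0.0324 + 0.0004 + 0.0036 + 0.0576 + 0.0004 = 0.3248
O = 0.1094 / √(0.3102 × 0.3248) = 0.1094 / 0.317416 = 0.34466

0.345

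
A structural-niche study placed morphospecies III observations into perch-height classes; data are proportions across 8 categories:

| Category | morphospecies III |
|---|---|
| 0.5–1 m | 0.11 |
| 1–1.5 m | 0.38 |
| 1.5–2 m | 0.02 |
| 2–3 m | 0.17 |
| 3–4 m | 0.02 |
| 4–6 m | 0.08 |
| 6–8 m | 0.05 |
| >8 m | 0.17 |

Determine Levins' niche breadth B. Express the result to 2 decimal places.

4.46

Σpᵢ² = 0.11² + 0.38² + 0.02² + 0.17² + 0.02² + 0.08² + 0.05² + 0.17² = 0.0121 + 0.1444 + 0.0004 + 0.0289 + 0.0004 + 0.0064 + 0.0025 + 0.0289 = 0.2240
B = 1 / 0.2240 = 4.4643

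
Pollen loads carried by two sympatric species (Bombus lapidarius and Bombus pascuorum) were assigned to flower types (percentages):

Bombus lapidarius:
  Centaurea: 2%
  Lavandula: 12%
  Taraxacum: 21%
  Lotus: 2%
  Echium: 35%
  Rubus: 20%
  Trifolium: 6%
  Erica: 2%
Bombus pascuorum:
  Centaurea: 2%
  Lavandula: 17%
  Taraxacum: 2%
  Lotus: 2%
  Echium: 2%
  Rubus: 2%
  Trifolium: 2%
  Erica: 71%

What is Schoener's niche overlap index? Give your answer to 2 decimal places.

Convert percentages to proportions (divide by 100).
Σ|p₁ᵢ − p₂ᵢ| = 0.00 + 0.05 + 0.19 + 0.00 + 0.33 + 0.18 + 0.04 + 0.69 = 1.48
D = 1 − ½ × 1.48 = 1 − 0.740 = 0.2600

0.26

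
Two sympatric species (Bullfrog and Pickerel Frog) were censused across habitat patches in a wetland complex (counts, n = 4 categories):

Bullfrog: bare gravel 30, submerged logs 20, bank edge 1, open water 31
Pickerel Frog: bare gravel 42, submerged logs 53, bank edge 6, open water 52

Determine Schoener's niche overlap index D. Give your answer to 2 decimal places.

Proportions for Bullfrog (n=82): 30/82=0.3659, 20/82=0.2439, 1/82=0.0122, 31/82=0.3780
Proportions for Pickerel Frog (n=153): 42/153=0.2745, 53/153=0.3464, 6/153=0.0392, 52/153=0.3399
Σ|p₁ᵢ − p₂ᵢ| = 0.0914 + 0.1025 + 0.0270 + 0.0381 = 0.2590
D = 1 − ½ × 0.2590 = 1 − 0.12950 = 0.87050

0.87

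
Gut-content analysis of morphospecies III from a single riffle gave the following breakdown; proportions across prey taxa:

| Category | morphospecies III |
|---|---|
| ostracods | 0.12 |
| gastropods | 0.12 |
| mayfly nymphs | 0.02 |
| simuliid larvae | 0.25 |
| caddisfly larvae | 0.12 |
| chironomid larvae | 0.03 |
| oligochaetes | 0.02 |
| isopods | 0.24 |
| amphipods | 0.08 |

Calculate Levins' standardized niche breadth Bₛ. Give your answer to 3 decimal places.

0.604

Σpᵢ² = 0.12² + 0.12² + 0.02² + 0.25² + 0.12² + 0.03² + 0.02² + 0.24² + 0.08² = 0.0144 + 0.0144 + 0.0004 + 0.0625 + 0.0144 + 0.0009 + 0.0004 + 0.0576 + 0.0064 = 0.1714
B = 1 / 0.1714 = 5.83431
Bₛ = (B − 1)/(n − 1) = (5.83431 − 1)/(9 − 1) = 4.83431/8 = 0.60429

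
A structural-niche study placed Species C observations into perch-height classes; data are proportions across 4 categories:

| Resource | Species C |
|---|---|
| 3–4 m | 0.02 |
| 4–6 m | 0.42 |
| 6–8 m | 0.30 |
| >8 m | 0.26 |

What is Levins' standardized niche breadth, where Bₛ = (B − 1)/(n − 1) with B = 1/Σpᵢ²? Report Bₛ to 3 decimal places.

0.663

Σpᵢ² = 0.02² + 0.42² + 0.30² + 0.26² = 0.0004 + 0.1764 + 0.0900 + 0.0676 = 0.3344
B = 1 / 0.3344 = 2.99043
Bₛ = (B − 1)/(n − 1) = (2.99043 − 1)/(4 − 1) = 1.99043/3 = 0.66348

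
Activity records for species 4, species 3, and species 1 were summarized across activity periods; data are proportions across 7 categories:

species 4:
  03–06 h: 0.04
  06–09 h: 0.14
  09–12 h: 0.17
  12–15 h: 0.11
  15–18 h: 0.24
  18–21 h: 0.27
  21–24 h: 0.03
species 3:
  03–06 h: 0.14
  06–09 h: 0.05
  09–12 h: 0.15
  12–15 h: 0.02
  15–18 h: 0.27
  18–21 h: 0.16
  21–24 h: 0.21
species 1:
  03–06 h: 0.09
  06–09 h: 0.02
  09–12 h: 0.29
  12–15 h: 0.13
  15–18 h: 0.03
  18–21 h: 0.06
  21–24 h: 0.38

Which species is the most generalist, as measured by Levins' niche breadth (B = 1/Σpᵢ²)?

Σp_4ᵢ² = 0.04² + 0.14² + 0.17² + 0.11² + 0.24² + 0.27² + 0.03² = 0.0016 + 0.0196 + 0.0289 + 0.0121 + 0.0576 + 0.0729 + 0.0009 = 0.1936
B_4 = 1 / 0.1936 = 5.1653
Σp_3ᵢ² = 0.14² + 0.05² + 0.15² + 0.02² + 0.27² + 0.16² + 0.21² = 0.0196 + 0.0025 + 0.0225 + 0.0004 + 0.0729 + 0.0256 + 0.0441 = 0.1876
B_3 = 1 / 0.1876 = 5.3305
Σp_1ᵢ² = 0.09² + 0.02² + 0.29² + 0.13² + 0.03² + 0.06² + 0.38² = 0.0081 + 0.0004 + 0.0841 + 0.0169 + 0.0009 + 0.0036 + 0.1444 = 0.2584
B_1 = 1 / 0.2584 = 3.8700
Highest B → broadest niche (most generalist): species 3 (B = 5.33).

species 3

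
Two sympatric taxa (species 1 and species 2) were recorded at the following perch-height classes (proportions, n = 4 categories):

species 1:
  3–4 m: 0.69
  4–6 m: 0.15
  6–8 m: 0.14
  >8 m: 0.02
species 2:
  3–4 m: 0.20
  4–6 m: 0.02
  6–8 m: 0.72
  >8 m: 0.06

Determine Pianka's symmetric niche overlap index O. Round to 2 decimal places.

0.45

Σ p₁ᵢp₂ᵢ = 0.1380 + 0.0030 + 0.1008 + 0.0012 = 0.2430
Σp_1ᵢ² = 0.69² + 0.15² + 0.14² + 0.02² = 0.4761 + 0.0225 + 0.0196 + 0.0004 = 0.5186
Σp_2ᵢ² = 0.20² + 0.02² + 0.72² + 0.06² = 0.0400 + 0.0004 + 0.5184 + 0.0036 = 0.5624
O = 0.2430 / √(0.5186 × 0.5624) = 0.2430 / 0.54006 = 0.4500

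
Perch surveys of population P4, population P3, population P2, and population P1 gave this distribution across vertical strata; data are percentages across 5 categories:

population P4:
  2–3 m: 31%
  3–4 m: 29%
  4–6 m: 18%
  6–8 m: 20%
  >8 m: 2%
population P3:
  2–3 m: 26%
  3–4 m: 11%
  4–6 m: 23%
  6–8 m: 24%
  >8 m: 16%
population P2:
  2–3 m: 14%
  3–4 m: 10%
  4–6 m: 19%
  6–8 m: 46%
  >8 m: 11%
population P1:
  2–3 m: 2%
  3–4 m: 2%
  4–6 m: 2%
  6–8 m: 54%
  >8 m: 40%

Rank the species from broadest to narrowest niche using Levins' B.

population P3 > population P4 > population P2 > population P1

Convert percentages to proportions (divide by 100).
Σp_P4ᵢ² = 0.31² + 0.29² + 0.18² + 0.20² + 0.02² = 0.0961 + 0.0841 + 0.0324 + 0.0400 + 0.0004 = 0.2530
B_P4 = 1 / 0.2530 = 3.9526
Σp_P3ᵢ² = 0.26² + 0.11² + 0.23² + 0.24² + 0.16² = 0.0676 + 0.0121 + 0.0529 + 0.0576 + 0.0256 = 0.2158
B_P3 = 1 / 0.2158 = 4.6339
Σp_P2ᵢ² = 0.14² + 0.10² + 0.19² + 0.46² + 0.11² = 0.0196 + 0.0100 + 0.0361 + 0.2116 + 0.0121 = 0.2894
B_P2 = 1 / 0.2894 = 3.4554
Σp_P1ᵢ² = 0.02² + 0.02² + 0.02² + 0.54² + 0.40² = 0.0004 + 0.0004 + 0.0004 + 0.2916 + 0.1600 = 0.4528
B_P1 = 1 / 0.4528 = 2.2085
Ranking by B (broadest → narrowest): population P3 (4.63) > population P4 (3.95) > population P2 (3.46) > population P1 (2.21)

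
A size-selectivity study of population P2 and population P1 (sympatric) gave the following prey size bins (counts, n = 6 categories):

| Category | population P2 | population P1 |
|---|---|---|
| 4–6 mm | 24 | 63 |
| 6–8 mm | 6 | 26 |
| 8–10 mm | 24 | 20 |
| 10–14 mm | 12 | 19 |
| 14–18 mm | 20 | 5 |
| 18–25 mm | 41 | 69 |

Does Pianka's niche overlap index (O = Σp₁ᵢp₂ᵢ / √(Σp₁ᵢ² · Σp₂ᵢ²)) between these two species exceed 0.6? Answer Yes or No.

Proportions for population P2 (n=127): 24/127=0.1890, 6/127=0.0472, 24/127=0.1890, 12/127=0.0945, 20/127=0.1575, 41/127=0.3228
Proportions for population P1 (n=202): 63/202=0.3119, 26/202=0.1287, 20/202=0.0990, 19/202=0.0941, 5/202=0.0248, 69/202=0.3416
Σ p₁ᵢp₂ᵢ = 0.058949 + 0.006075 + 0.018711 + 0.008892 + 0.003906 + 0.110268 = 0.206801
Σp_1ᵢ² = 0.1890² + 0.0472² + 0.1890² + 0.0945² + 0.1575² + 0.3228² = 0.035721 + 0.002228 + 0.035721 + 0.008930 + 0.024806 + 0.104200 = 0.211606
Σp_2ᵢ² = 0.3119² + 0.1287² + 0.0990² + 0.0941² + 0.0248² + 0.3416² = 0.097282 + 0.016564 + 0.009801 + 0.008855 + 0.000615 + 0.116691 = 0.249808
O = 0.206801 / √(0.211606 × 0.249808) = 0.206801 / 0.2299149 = 0.8995
O = 0.8995 > 0.6 → Yes.

Yes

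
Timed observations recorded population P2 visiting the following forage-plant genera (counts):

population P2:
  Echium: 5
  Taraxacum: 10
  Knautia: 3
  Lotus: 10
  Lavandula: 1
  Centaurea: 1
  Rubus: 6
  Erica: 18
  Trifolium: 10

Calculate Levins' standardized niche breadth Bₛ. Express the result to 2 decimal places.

Proportions for population P2 (n=64): 5/64=0.0781, 10/64=0.1563, 3/64=0.0469, 10/64=0.1563, 1/64=0.0156, 1/64=0.0156, 6/64=0.0938, 18/64=0.2813, 10/64=0.1563
Σpᵢ² = 0.0781² + 0.1563² + 0.0469² + 0.1563² + 0.0156² + 0.0156² + 0.0938² + 0.2813² + 0.1563² = 0.006100 + 0.024430 + 0.002200 + 0.024430 + 0.000243 + 0.000243 + 0.008798 + 0.079130 + 0.024430 = 0.170004
B = 1 / 0.170004 = 5.8822
Bₛ = (B − 1)/(n − 1) = (5.8822 − 1)/(9 − 1) = 4.8822/8 = 0.6103

0.61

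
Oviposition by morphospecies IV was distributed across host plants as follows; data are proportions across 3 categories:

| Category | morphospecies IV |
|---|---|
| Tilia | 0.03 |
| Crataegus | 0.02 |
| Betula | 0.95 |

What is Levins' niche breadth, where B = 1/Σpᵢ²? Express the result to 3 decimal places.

Σpᵢ² = 0.03² + 0.02² + 0.95² = 0.0009 + 0.0004 + 0.9025 = 0.9038
B = 1 / 0.9038 = 1.10644

1.106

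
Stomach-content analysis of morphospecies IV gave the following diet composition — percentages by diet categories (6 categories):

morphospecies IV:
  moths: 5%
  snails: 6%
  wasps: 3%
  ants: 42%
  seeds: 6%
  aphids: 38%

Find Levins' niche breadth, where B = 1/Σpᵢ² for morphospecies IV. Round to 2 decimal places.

3.02

Convert percentages to proportions (divide by 100).
Σpᵢ² = 0.05² + 0.06² + 0.03² + 0.42² + 0.06² + 0.38² = 0.0025 + 0.0036 + 0.0009 + 0.1764 + 0.0036 + 0.1444 = 0.3314
B = 1 / 0.3314 = 3.0175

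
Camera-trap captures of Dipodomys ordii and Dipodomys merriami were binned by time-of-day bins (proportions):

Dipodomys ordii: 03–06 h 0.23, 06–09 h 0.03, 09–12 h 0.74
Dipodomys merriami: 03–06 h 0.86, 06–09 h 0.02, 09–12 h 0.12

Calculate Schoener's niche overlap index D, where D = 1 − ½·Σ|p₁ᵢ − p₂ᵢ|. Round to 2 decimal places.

0.37

Σ|p₁ᵢ − p₂ᵢ| = 0.63 + 0.01 + 0.62 = 1.26
D = 1 − ½ × 1.26 = 1 − 0.630 = 0.3700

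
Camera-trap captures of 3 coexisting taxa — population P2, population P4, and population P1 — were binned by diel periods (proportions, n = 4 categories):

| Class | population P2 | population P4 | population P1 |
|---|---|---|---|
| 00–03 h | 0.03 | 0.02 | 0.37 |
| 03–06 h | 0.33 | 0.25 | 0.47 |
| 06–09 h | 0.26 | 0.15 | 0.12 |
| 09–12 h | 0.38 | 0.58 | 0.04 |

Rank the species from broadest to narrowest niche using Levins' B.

Σp_P2ᵢ² = 0.03² + 0.33² + 0.26² + 0.38² = 0.0009 + 0.1089 + 0.0676 + 0.1444 = 0.3218
B_P2 = 1 / 0.3218 = 3.1075
Σp_P4ᵢ² = 0.02² + 0.25² + 0.15² + 0.58² = 0.0004 + 0.0625 + 0.0225 + 0.3364 = 0.4218
B_P4 = 1 / 0.4218 = 2.3708
Σp_P1ᵢ² = 0.37² + 0.47² + 0.12² + 0.04² = 0.1369 + 0.2209 + 0.0144 + 0.0016 = 0.3738
B_P1 = 1 / 0.3738 = 2.6752
Ranking by B (broadest → narrowest): population P2 (3.11) > population P1 (2.68) > population P4 (2.37)

population P2 > population P1 > population P4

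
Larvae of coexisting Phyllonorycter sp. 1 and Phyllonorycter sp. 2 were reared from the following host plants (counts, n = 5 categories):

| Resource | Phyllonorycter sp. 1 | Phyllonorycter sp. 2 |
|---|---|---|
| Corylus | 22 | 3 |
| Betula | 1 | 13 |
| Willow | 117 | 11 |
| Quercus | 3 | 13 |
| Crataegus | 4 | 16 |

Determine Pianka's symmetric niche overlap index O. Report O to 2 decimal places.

0.46

Proportions for Phyllonorycter sp. 1 (n=147): 22/147=0.1497, 1/147=0.0068, 117/147=0.7959, 3/147=0.0204, 4/147=0.0272
Proportions for Phyllonorycter sp. 2 (n=56): 3/56=0.0536, 13/56=0.2321, 11/56=0.1964, 13/56=0.2321, 16/56=0.2857
Σ p₁ᵢp₂ᵢ = 0.008024 + 0.001578 + 0.156315 + 0.004735 + 0.007771 = 0.178423
Σp_1ᵢ² = 0.1497² + 0.0068² + 0.7959² + 0.0204² + 0.0272² = 0.022410 + 0.000046 + 0.633457 + 0.000416 + 0.000740 = 0.657069
Σp_2ᵢ² = 0.0536² + 0.2321² + 0.1964² + 0.2321² + 0.2857² = 0.002873 + 0.053870 + 0.038573 + 0.053870 + 0.081624 = 0.230810
O = 0.178423 / √(0.657069 × 0.230810) = 0.178423 / 0.3894330 = 0.4582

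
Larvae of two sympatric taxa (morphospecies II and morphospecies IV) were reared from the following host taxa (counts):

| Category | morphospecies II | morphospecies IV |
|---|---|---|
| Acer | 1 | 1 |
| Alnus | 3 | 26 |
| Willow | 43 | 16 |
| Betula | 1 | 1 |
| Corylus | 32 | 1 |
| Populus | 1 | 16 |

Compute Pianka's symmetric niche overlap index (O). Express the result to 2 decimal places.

Proportions for morphospecies II (n=81): 1/81=0.0123, 3/81=0.0370, 43/81=0.5309, 1/81=0.0123, 32/81=0.3951, 1/81=0.0123
Proportions for morphospecies IV (n=61): 1/61=0.0164, 26/61=0.4262, 16/61=0.2623, 1/61=0.0164, 1/61=0.0164, 16/61=0.2623
Σ p₁ᵢp₂ᵢ = 0.000202 + 0.015769 + 0.139255 + 0.000202 + 0.006480 + 0.003226 = 0.165134
Σp_1ᵢ² = 0.0123² + 0.0370² + 0.5309² + 0.0123² + 0.3951² + 0.0123² = 0.000151 + 0.001369 + 0.281855 + 0.000151 + 0.156104 + 0.000151 = 0.439781
Σp_2ᵢ² = 0.0164² + 0.4262² + 0.2623² + 0.0164² + 0.0164² + 0.2623² = 0.000269 + 0.181646 + 0.068801 + 0.000269 + 0.000269 + 0.068801 = 0.320055
O = 0.165134 / √(0.439781 × 0.320055) = 0.165134 / 0.3751721 = 0.4402

0.44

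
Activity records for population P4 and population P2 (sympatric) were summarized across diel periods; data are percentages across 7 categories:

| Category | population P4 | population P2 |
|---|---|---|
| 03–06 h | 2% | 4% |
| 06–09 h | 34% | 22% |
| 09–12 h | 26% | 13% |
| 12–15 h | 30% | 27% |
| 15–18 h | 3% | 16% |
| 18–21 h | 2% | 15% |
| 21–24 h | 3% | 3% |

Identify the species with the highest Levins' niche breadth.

Convert percentages to proportions (divide by 100).
Σp_P4ᵢ² = 0.02² + 0.34² + 0.26² + 0.30² + 0.03² + 0.02² + 0.03² = 0.0004 + 0.1156 + 0.0676 + 0.0900 + 0.0009 + 0.0004 + 0.0009 = 0.2758
B_P4 = 1 / 0.2758 = 3.6258
Σp_P2ᵢ² = 0.04² + 0.22² + 0.13² + 0.27² + 0.16² + 0.15² + 0.03² = 0.0016 + 0.0484 + 0.0169 + 0.0729 + 0.0256 + 0.0225 + 0.0009 = 0.1888
B_P2 = 1 / 0.1888 = 5.2966
Highest B → broadest niche (most generalist): population P2 (B = 5.30).

population P2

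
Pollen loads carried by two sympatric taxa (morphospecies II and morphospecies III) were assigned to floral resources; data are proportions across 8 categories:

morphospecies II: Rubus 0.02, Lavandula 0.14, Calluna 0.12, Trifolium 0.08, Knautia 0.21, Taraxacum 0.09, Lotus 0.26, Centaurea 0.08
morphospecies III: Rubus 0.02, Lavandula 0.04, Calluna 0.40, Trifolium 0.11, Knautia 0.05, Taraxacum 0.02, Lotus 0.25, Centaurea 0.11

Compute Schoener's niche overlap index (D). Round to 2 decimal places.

Σ|p₁ᵢ − p₂ᵢ| = 0.00 + 0.10 + 0.28 + 0.03 + 0.16 + 0.07 + 0.01 + 0.03 = 0.68
D = 1 − ½ × 0.68 = 1 − 0.340 = 0.6600

0.66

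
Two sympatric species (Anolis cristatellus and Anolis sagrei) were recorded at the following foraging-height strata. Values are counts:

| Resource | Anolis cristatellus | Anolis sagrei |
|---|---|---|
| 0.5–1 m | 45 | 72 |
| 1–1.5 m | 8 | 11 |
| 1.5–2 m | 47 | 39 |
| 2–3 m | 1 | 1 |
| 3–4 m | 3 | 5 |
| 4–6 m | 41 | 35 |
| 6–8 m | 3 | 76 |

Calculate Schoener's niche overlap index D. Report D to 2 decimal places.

Proportions for Anolis cristatellus (n=148): 45/148=0.3041, 8/148=0.0541, 47/148=0.3176, 1/148=0.0068, 3/148=0.0203, 41/148=0.2770, 3/148=0.0203
Proportions for Anolis sagrei (n=239): 72/239=0.3013, 11/239=0.0460, 39/239=0.1632, 1/239=0.0042, 5/239=0.0209, 35/239=0.1464, 76/239=0.3180
Σ|p₁ᵢ − p₂ᵢ| = 0.0028 + 0.0081 + 0.1544 + 0.0026 + 0.0006 + 0.1306 + 0.2977 = 0.5968
D = 1 − ½ × 0.5968 = 1 − 0.29840 = 0.70160

0.70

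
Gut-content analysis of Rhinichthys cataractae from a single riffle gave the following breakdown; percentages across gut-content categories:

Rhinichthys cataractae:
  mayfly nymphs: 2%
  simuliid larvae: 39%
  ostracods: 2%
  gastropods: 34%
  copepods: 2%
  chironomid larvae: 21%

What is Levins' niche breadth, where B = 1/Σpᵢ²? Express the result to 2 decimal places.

Convert percentages to proportions (divide by 100).
Σpᵢ² = 0.02² + 0.39² + 0.02² + 0.34² + 0.02² + 0.21² = 0.0004 + 0.1521 + 0.0004 + 0.1156 + 0.0004 + 0.0441 = 0.3130
B = 1 / 0.3130 = 3.1949

3.19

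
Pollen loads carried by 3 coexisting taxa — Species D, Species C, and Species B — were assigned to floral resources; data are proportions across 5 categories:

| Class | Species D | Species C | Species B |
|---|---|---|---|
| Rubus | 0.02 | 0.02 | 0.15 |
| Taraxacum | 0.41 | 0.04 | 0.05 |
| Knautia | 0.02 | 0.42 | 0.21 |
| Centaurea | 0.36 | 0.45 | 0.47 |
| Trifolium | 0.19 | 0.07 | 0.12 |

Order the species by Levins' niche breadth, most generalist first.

Species B > Species D > Species C

Σp_Dᵢ² = 0.02² + 0.41² + 0.02² + 0.36² + 0.19² = 0.0004 + 0.1681 + 0.0004 + 0.1296 + 0.0361 = 0.3346
B_D = 1 / 0.3346 = 2.9886
Σp_Cᵢ² = 0.02² + 0.04² + 0.42² + 0.45² + 0.07² = 0.0004 + 0.0016 + 0.1764 + 0.2025 + 0.0049 = 0.3858
B_C = 1 / 0.3858 = 2.5920
Σp_Bᵢ² = 0.15² + 0.05² + 0.21² + 0.47² + 0.12² = 0.0225 + 0.0025 + 0.0441 + 0.2209 + 0.0144 = 0.3044
B_B = 1 / 0.3044 = 3.2852
Ranking by B (broadest → narrowest): Species B (3.29) > Species D (2.99) > Species C (2.59)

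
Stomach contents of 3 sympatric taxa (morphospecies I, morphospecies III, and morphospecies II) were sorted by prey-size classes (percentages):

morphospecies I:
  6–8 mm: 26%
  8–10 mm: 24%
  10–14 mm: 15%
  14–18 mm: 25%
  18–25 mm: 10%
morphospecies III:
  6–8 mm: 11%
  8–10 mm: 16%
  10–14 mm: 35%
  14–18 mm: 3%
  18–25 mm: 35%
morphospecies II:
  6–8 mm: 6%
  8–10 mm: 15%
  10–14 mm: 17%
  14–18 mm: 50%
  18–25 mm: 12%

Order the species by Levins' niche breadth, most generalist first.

Convert percentages to proportions (divide by 100).
Σp_Iᵢ² = 0.26² + 0.24² + 0.15² + 0.25² + 0.10² = 0.0676 + 0.0576 + 0.0225 + 0.0625 + 0.0100 = 0.2202
B_I = 1 / 0.2202 = 4.5413
Σp_IIIᵢ² = 0.11² + 0.16² + 0.35² + 0.03² + 0.35² = 0.0121 + 0.0256 + 0.1225 + 0.0009 + 0.1225 = 0.2836
B_III = 1 / 0.2836 = 3.5261
Σp_IIᵢ² = 0.06² + 0.15² + 0.17² + 0.50² + 0.12² = 0.0036 + 0.0225 + 0.0289 + 0.2500 + 0.0144 = 0.3194
B_II = 1 / 0.3194 = 3.1309
Ranking by B (broadest → narrowest): morphospecies I (4.54) > morphospecies III (3.53) > morphospecies II (3.13)

morphospecies I > morphospecies III > morphospecies II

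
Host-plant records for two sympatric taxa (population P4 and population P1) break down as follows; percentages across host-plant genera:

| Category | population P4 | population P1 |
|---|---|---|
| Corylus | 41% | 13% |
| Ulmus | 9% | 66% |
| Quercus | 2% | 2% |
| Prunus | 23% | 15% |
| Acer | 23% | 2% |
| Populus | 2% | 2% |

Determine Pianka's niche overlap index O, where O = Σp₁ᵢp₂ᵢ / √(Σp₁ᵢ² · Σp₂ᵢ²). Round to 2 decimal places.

0.42

Convert percentages to proportions (divide by 100).
Σ p₁ᵢp₂ᵢ = 0.0533 + 0.0594 + 0.0004 + 0.0345 + 0.0046 + 0.0004 = 0.1526
Σp_1ᵢ² = 0.41² + 0.09² + 0.02² + 0.23² + 0.23² + 0.02² = 0.1681 + 0.0081 + 0.0004 + 0.0529 + 0.0529 + 0.0004 = 0.2828
Σp_2ᵢ² = 0.13² + 0.66² + 0.02² + 0.15² + 0.02² + 0.02² = 0.0169 + 0.4356 + 0.0004 + 0.0225 + 0.0004 + 0.0004 = 0.4762
O = 0.1526 / √(0.2828 × 0.4762) = 0.1526 / 0.36697 = 0.4158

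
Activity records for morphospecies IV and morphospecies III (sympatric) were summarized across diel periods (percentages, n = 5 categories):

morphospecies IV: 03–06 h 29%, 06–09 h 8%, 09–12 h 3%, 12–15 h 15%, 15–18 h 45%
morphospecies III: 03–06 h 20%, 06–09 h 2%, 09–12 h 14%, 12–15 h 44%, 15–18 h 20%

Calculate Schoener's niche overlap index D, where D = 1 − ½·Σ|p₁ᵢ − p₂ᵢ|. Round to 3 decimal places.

Convert percentages to proportions (divide by 100).
Σ|p₁ᵢ − p₂ᵢ| = 0.09 + 0.06 + 0.11 + 0.29 + 0.25 = 0.80
D = 1 − ½ × 0.80 = 1 − 0.400 = 0.60000

0.600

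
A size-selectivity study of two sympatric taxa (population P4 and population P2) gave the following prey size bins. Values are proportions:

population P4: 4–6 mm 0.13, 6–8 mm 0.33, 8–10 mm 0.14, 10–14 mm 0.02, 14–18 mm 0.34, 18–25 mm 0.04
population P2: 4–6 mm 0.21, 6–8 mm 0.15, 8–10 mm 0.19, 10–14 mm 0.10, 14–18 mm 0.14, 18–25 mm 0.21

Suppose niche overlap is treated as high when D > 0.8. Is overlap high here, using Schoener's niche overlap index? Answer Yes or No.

No

Σ|p₁ᵢ − p₂ᵢ| = 0.08 + 0.18 + 0.05 + 0.08 + 0.20 + 0.17 = 0.76
D = 1 − ½ × 0.76 = 1 − 0.380 = 0.6200
D = 0.6200 < 0.8 → No.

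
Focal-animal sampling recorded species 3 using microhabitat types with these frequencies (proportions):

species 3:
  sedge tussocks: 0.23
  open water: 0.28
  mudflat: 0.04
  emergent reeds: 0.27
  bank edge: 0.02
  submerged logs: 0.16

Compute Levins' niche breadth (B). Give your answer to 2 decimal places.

Σpᵢ² = 0.23² + 0.28² + 0.04² + 0.27² + 0.02² + 0.16² = 0.0529 + 0.0784 + 0.0016 + 0.0729 + 0.0004 + 0.0256 = 0.2318
B = 1 / 0.2318 = 4.3141

4.31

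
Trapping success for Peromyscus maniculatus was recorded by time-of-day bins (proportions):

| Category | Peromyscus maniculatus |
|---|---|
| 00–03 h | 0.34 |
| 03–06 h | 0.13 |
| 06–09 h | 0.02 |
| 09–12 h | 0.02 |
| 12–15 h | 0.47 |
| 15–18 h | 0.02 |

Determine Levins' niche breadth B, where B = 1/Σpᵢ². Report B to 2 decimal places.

2.82

Σpᵢ² = 0.34² + 0.13² + 0.02² + 0.02² + 0.47² + 0.02² = 0.1156 + 0.0169 + 0.0004 + 0.0004 + 0.2209 + 0.0004 = 0.3546
B = 1 / 0.3546 = 2.8201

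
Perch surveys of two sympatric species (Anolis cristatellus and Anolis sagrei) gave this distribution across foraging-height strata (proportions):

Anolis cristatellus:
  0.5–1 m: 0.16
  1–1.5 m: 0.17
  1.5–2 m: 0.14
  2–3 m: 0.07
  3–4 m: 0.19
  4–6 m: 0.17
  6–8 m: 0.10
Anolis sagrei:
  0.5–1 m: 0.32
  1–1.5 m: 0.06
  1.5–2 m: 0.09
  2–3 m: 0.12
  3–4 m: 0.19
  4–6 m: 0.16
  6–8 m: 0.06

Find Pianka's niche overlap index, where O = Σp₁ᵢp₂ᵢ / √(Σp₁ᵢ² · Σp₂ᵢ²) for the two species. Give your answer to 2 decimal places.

0.88

Σ p₁ᵢp₂ᵢ = 0.0512 + 0.0102 + 0.0126 + 0.0084 + 0.0361 + 0.0272 + 0.0060 = 0.1517
Σp_1ᵢ² = 0.16² + 0.17² + 0.14² + 0.07² + 0.19² + 0.17² + 0.10² = 0.0256 + 0.0289 + 0.0196 + 0.0049 + 0.0361 + 0.0289 + 0.0100 = 0.1540
Σp_2ᵢ² = 0.32² + 0.06² + 0.09² + 0.12² + 0.19² + 0.16² + 0.06² = 0.1024 + 0.0036 + 0.0081 + 0.0144 + 0.0361 + 0.0256 + 0.0036 = 0.1938
O = 0.1517 / √(0.1540 × 0.1938) = 0.1517 / 0.17276 = 0.8781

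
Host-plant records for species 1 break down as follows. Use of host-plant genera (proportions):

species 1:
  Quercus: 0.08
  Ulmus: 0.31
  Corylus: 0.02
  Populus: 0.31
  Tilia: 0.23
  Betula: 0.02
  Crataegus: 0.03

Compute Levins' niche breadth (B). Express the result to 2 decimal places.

Σpᵢ² = 0.08² + 0.31² + 0.02² + 0.31² + 0.23² + 0.02² + 0.03² = 0.0064 + 0.0961 + 0.0004 + 0.0961 + 0.0529 + 0.0004 + 0.0009 = 0.2532
B = 1 / 0.2532 = 3.9494

3.95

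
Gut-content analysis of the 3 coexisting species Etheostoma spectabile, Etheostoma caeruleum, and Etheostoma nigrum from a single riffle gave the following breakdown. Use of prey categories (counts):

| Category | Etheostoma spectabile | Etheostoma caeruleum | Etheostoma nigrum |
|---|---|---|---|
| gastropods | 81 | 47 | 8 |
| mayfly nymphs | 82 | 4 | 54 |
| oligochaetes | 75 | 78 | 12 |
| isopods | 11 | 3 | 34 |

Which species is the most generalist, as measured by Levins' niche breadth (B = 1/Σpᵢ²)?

Etheostoma spectabile

Proportions for Etheostoma spectabile (n=249): 81/249=0.3253, 82/249=0.3293, 75/249=0.3012, 11/249=0.0442
Proportions for Etheostoma caeruleum (n=132): 47/132=0.3561, 4/132=0.0303, 78/132=0.5909, 3/132=0.0227
Proportions for Etheostoma nigrum (n=108): 8/108=0.0741, 54/108=0.5000, 12/108=0.1111, 34/108=0.3148
Σp_specᵢ² = 0.3253² + 0.3293² + 0.3012² + 0.0442² = 0.105820 + 0.108438 + 0.090721 + 0.001954 = 0.306933
B_spec = 1 / 0.306933 = 3.2580
Σp_caerᵢ² = 0.3561² + 0.0303² + 0.5909² + 0.0227² = 0.126807 + 0.000918 + 0.349163 + 0.000515 = 0.477403
B_caer = 1 / 0.477403 = 2.0947
Σp_nigrᵢ² = 0.0741² + 0.5000² + 0.1111² + 0.3148² = 0.005491 + 0.250000 + 0.012343 + 0.099099 = 0.366933
B_nigr = 1 / 0.366933 = 2.7253
Highest B → broadest niche (most generalist): Etheostoma spectabile (B = 3.26).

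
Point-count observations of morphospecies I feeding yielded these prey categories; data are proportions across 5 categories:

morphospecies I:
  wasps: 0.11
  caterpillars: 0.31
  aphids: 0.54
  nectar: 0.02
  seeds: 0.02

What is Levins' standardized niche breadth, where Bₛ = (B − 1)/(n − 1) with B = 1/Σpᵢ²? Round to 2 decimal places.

Σpᵢ² = 0.11² + 0.31² + 0.54² + 0.02² + 0.02² = 0.0121 + 0.0961 + 0.2916 + 0.0004 + 0.0004 = 0.4006
B = 1 / 0.4006 = 2.4963
Bₛ = (B − 1)/(n − 1) = (2.4963 − 1)/(5 − 1) = 1.4963/4 = 0.3741

0.37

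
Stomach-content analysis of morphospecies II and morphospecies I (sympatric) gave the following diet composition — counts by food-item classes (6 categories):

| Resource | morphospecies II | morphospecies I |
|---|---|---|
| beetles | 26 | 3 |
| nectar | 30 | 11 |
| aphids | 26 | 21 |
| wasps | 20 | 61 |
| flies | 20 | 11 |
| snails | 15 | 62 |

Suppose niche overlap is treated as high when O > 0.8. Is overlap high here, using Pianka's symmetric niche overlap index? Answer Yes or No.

Proportions for morphospecies II (n=137): 26/137=0.1898, 30/137=0.2190, 26/137=0.1898, 20/137=0.1460, 20/137=0.1460, 15/137=0.1095
Proportions for morphospecies I (n=169): 3/169=0.0178, 11/169=0.0651, 21/169=0.1243, 61/169=0.3609, 11/169=0.0651, 62/169=0.3669
Σ p₁ᵢp₂ᵢ = 0.003378 + 0.014257 + 0.023592 + 0.052691 + 0.009505 + 0.040176 = 0.143599
Σp_1ᵢ² = 0.1898² + 0.2190² + 0.1898² + 0.1460² + 0.1460² + 0.1095² = 0.036024 + 0.047961 + 0.036024 + 0.021316 + 0.021316 + 0.011990 = 0.174631
Σp_2ᵢ² = 0.0178² + 0.0651² + 0.1243² + 0.3609² + 0.0651² + 0.3669² = 0.000317 + 0.004238 + 0.015450 + 0.130249 + 0.004238 + 0.134616 = 0.289108
O = 0.143599 / √(0.174631 × 0.289108) = 0.143599 / 0.2246936 = 0.6391
O = 0.6391 < 0.8 → No.

No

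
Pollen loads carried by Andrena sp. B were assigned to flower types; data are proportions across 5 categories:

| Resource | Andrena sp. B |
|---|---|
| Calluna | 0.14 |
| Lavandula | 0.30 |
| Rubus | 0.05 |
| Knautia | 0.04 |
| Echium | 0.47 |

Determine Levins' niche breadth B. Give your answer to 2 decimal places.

Σpᵢ² = 0.14² + 0.30² + 0.05² + 0.04² + 0.47² = 0.0196 + 0.0900 + 0.0025 + 0.0016 + 0.2209 = 0.3346
B = 1 / 0.3346 = 2.9886

2.99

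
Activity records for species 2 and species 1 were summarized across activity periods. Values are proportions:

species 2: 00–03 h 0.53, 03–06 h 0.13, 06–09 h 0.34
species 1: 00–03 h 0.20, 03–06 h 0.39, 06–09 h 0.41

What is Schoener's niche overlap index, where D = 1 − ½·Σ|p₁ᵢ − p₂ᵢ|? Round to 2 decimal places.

Σ|p₁ᵢ − p₂ᵢ| = 0.33 + 0.26 + 0.07 = 0.66
D = 1 − ½ × 0.66 = 1 − 0.330 = 0.6700

0.67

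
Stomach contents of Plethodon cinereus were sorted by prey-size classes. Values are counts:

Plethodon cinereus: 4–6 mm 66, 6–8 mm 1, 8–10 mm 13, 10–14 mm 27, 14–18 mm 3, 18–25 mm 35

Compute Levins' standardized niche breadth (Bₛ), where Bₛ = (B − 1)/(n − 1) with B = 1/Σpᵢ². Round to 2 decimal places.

0.45

Proportions for Plethodon cinereus (n=145): 66/145=0.4552, 1/145=0.0069, 13/145=0.0897, 27/145=0.1862, 3/145=0.0207, 35/145=0.2414
Σpᵢ² = 0.4552² + 0.0069² + 0.0897² + 0.1862² + 0.0207² + 0.2414² = 0.207207 + 0.000048 + 0.008046 + 0.034670 + 0.000428 + 0.058274 = 0.308673
B = 1 / 0.308673 = 3.2397
Bₛ = (B − 1)/(n − 1) = (3.2397 − 1)/(6 − 1) = 2.2397/5 = 0.4479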